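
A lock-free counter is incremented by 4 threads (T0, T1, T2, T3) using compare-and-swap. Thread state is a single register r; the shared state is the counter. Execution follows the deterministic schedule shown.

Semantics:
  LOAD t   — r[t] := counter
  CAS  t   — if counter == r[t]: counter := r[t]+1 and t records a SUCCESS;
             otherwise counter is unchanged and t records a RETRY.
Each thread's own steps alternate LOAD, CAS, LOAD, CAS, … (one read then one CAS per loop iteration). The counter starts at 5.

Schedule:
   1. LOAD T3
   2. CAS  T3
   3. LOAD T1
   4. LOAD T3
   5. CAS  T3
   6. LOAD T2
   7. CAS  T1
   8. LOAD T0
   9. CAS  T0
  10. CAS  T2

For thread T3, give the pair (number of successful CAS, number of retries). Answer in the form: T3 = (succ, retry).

[1] T3.load  rd  (counter 5, T3.r 5)
[2] T3.cas  hit  (counter 6, T3.r 5)
[3] T1.load  rd  (counter 6, T1.r 6)
[4] T3.load  rd  (counter 6, T3.r 6)
[5] T3.cas  hit  (counter 7, T3.r 6)
[6] T2.load  rd  (counter 7, T2.r 7)
[7] T1.cas  miss  (counter 7, T1.r 6)
[8] T0.load  rd  (counter 7, T0.r 7)
[9] T0.cas  hit  (counter 8, T0.r 7)
[10] T2.cas  miss  (counter 8, T2.r 7)

T3 = (2, 0)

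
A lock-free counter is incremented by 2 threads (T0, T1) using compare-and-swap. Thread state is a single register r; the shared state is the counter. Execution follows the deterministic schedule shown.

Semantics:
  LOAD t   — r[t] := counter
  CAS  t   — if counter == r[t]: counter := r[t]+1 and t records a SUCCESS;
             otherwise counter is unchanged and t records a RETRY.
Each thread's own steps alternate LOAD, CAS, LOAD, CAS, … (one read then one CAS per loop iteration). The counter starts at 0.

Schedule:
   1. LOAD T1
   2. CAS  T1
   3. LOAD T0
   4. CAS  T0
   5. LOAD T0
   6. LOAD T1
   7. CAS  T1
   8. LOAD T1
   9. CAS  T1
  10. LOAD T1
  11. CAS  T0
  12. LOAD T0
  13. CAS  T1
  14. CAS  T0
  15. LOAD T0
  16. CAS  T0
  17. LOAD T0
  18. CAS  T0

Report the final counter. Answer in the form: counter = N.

counter = 7

T1 LOAD — after: cnt=0, r=0 — load
T1 CAS — after: cnt=1, r=0 — ok
T0 LOAD — after: cnt=1, r=1 — load
T0 CAS — after: cnt=2, r=1 — ok
T0 LOAD — after: cnt=2, r=2 — load
T1 LOAD — after: cnt=2, r=2 — load
T1 CAS — after: cnt=3, r=2 — ok
T1 LOAD — after: cnt=3, r=3 — load
T1 CAS — after: cnt=4, r=3 — ok
T1 LOAD — after: cnt=4, r=4 — load
T0 CAS — after: cnt=4, r=2 — retry
T0 LOAD — after: cnt=4, r=4 — load
T1 CAS — after: cnt=5, r=4 — ok
T0 CAS — after: cnt=5, r=4 — retry
T0 LOAD — after: cnt=5, r=5 — load
T0 CAS — after: cnt=6, r=5 — ok
T0 LOAD — after: cnt=6, r=6 — load
T0 CAS — after: cnt=7, r=6 — ok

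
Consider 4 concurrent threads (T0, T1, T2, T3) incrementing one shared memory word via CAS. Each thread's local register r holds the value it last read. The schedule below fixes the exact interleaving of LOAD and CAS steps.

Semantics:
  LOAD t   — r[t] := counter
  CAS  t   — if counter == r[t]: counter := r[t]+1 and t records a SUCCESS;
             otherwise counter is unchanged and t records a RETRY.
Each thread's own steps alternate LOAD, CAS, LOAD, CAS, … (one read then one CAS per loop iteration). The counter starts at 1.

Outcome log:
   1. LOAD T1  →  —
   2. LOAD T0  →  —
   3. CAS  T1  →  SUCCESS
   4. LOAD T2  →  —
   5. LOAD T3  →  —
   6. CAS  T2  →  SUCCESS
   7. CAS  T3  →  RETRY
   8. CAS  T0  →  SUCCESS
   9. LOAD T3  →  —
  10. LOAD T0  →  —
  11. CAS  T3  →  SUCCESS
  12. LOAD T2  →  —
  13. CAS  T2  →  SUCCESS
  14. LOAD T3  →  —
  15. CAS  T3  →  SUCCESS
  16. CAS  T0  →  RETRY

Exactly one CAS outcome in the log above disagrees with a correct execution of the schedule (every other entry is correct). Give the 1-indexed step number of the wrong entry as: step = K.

Reference trace:
step 1: T1 LOAD ⇒ load; ctr=1 reg=1
step 2: T0 LOAD ⇒ load; ctr=1 reg=1
step 3: T1 CAS ⇒ ok; ctr=2 reg=1
step 4: T2 LOAD ⇒ load; ctr=2 reg=2
step 5: T3 LOAD ⇒ load; ctr=2 reg=2
step 6: T2 CAS ⇒ ok; ctr=3 reg=2
step 7: T3 CAS ⇒ retry; ctr=3 reg=2
step 8: T0 CAS ⇒ retry; ctr=3 reg=1
step 9: T3 LOAD ⇒ load; ctr=3 reg=3
step 10: T0 LOAD ⇒ load; ctr=3 reg=3
step 11: T3 CAS ⇒ ok; ctr=4 reg=3
step 12: T2 LOAD ⇒ load; ctr=4 reg=4
step 13: T2 CAS ⇒ ok; ctr=5 reg=4
step 14: T3 LOAD ⇒ load; ctr=5 reg=5
step 15: T3 CAS ⇒ ok; ctr=6 reg=5
step 16: T0 CAS ⇒ retry; ctr=6 reg=3
Mismatch at 8.

step = 8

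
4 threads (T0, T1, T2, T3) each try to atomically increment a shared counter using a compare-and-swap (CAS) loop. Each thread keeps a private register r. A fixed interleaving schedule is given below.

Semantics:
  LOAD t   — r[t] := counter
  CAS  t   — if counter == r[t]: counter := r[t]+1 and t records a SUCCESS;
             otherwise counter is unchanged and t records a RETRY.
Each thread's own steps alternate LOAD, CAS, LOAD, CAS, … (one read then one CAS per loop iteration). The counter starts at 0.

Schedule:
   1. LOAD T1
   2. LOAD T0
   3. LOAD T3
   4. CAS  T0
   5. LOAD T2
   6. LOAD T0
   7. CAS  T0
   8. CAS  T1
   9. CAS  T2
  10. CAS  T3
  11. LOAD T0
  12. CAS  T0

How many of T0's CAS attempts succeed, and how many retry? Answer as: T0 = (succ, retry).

1. LOAD T1 → mem=0 r[T1]=0 [LOAD]
2. LOAD T0 → mem=0 r[T0]=0 [LOAD]
3. LOAD T3 → mem=0 r[T3]=0 [LOAD]
4. CAS T0 → mem=1 r[T0]=0 [OK]
5. LOAD T2 → mem=1 r[T2]=1 [LOAD]
6. LOAD T0 → mem=1 r[T0]=1 [LOAD]
7. CAS T0 → mem=2 r[T0]=1 [OK]
8. CAS T1 → mem=2 r[T1]=0 [RETRY]
9. CAS T2 → mem=2 r[T2]=1 [RETRY]
10. CAS T3 → mem=2 r[T3]=0 [RETRY]
11. LOAD T0 → mem=2 r[T0]=2 [LOAD]
12. CAS T0 → mem=3 r[T0]=2 [OK]

T0 = (3, 0)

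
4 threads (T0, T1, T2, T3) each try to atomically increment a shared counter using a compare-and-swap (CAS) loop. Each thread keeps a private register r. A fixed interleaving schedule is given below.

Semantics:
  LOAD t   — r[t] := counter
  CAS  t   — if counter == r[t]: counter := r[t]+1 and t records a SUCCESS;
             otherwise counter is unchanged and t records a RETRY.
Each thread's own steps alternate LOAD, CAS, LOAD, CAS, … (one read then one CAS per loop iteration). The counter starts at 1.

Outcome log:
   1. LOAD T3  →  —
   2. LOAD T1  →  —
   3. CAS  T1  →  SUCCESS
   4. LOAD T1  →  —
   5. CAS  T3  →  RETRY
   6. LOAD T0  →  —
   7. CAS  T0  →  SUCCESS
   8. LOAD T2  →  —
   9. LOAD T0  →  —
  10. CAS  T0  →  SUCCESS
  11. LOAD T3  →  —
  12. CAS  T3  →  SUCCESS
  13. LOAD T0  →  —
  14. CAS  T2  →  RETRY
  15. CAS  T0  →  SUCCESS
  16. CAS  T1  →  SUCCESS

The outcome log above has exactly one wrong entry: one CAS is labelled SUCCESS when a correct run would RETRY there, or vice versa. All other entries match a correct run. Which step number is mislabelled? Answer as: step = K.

Re-executing:
step 1: T3 LOAD ⇒ load; ctr=1 reg=1
step 2: T1 LOAD ⇒ load; ctr=1 reg=1
step 3: T1 CAS ⇒ ok; ctr=2 reg=1
step 4: T1 LOAD ⇒ load; ctr=2 reg=2
step 5: T3 CAS ⇒ retry; ctr=2 reg=1
step 6: T0 LOAD ⇒ load; ctr=2 reg=2
step 7: T0 CAS ⇒ ok; ctr=3 reg=2
step 8: T2 LOAD ⇒ load; ctr=3 reg=3
step 9: T0 LOAD ⇒ load; ctr=3 reg=3
step 10: T0 CAS ⇒ ok; ctr=4 reg=3
step 11: T3 LOAD ⇒ load; ctr=4 reg=4
step 12: T3 CAS ⇒ ok; ctr=5 reg=4
step 13: T0 LOAD ⇒ load; ctr=5 reg=5
step 14: T2 CAS ⇒ retry; ctr=5 reg=3
step 15: T0 CAS ⇒ ok; ctr=6 reg=5
step 16: T1 CAS ⇒ retry; ctr=6 reg=2
Mismatch at 16.

step = 16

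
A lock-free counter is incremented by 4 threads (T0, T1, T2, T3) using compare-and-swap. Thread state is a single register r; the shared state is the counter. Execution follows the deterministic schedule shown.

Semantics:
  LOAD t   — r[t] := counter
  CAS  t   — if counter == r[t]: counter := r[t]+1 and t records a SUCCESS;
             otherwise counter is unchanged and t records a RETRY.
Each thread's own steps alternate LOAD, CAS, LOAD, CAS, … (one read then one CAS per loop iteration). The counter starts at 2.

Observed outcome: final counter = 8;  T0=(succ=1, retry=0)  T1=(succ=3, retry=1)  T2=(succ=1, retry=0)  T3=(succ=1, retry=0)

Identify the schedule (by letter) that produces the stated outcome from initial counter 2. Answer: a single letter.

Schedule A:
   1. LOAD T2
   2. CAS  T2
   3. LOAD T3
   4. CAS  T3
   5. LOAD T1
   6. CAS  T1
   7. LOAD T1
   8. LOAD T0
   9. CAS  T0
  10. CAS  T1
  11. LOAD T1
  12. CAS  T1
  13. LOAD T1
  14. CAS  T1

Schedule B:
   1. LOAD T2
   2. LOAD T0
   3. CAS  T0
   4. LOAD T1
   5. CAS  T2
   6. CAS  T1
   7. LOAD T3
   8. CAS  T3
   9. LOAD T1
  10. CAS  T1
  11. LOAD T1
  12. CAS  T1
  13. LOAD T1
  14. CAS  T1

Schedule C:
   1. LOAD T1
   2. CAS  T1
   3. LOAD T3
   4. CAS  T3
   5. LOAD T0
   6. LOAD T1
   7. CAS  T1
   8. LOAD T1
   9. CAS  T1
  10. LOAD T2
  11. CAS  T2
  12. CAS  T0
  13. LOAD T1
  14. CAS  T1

A

Simulating candidate A:
   1) LOAD T2:  M=2  r_T2=2
   2) CAS  T2:  M=3  r_T2=2 ✓
   3) LOAD T3:  M=3  r_T3=3
   4) CAS  T3:  M=4  r_T3=3 ✓
   5) LOAD T1:  M=4  r_T1=4
   6) CAS  T1:  M=5  r_T1=4 ✓
   7) LOAD T1:  M=5  r_T1=5
   8) LOAD T0:  M=5  r_T0=5
   9) CAS  T0:  M=6  r_T0=5 ✓
  10) CAS  T1:  M=6  r_T1=5 ✗
  11) LOAD T1:  M=6  r_T1=6
  12) CAS  T1:  M=7  r_T1=6 ✓
  13) LOAD T1:  M=7  r_T1=7
  14) CAS  T1:  M=8  r_T1=7 ✓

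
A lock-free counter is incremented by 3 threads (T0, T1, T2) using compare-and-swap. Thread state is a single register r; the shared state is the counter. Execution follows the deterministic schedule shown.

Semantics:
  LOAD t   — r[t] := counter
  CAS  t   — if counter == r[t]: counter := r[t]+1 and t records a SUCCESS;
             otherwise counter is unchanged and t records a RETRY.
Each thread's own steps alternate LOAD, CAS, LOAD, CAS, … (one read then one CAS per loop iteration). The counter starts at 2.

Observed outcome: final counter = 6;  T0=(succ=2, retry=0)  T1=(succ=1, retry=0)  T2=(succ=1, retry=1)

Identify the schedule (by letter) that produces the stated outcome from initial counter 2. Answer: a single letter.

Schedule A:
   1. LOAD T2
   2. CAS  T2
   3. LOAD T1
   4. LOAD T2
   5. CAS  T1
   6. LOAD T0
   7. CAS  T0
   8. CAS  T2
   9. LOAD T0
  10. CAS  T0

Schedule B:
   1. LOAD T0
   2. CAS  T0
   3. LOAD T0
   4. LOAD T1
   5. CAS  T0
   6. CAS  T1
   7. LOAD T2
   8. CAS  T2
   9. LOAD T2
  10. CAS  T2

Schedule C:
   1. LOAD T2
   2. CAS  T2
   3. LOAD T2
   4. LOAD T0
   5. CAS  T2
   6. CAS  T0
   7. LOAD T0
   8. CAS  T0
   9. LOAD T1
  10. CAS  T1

Tracing schedule A:
step 1: T2 LOAD ⇒ load; ctr=2 reg=2
step 2: T2 CAS ⇒ ok; ctr=3 reg=2
step 3: T1 LOAD ⇒ load; ctr=3 reg=3
step 4: T2 LOAD ⇒ load; ctr=3 reg=3
step 5: T1 CAS ⇒ ok; ctr=4 reg=3
step 6: T0 LOAD ⇒ load; ctr=4 reg=4
step 7: T0 CAS ⇒ ok; ctr=5 reg=4
step 8: T2 CAS ⇒ retry; ctr=5 reg=3
step 9: T0 LOAD ⇒ load; ctr=5 reg=5
step 10: T0 CAS ⇒ ok; ctr=6 reg=5

A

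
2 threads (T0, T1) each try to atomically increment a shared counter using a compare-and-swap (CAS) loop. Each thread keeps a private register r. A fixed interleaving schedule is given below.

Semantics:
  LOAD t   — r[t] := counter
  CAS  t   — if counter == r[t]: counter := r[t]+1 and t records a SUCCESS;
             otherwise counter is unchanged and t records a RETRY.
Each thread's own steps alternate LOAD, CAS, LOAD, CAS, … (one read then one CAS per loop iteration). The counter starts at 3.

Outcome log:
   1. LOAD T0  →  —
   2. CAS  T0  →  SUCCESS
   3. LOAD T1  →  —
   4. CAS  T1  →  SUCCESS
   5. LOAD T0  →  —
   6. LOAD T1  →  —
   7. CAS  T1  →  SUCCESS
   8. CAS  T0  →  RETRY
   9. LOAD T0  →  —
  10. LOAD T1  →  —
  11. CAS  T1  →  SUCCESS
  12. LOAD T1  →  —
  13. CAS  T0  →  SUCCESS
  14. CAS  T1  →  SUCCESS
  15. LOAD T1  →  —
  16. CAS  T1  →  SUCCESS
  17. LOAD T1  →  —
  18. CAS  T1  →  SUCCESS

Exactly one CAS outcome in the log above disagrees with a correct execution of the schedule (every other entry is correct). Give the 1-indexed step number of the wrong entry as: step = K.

Re-executing:
T0 LOAD — after: cnt=3, r=3 — load
T0 CAS — after: cnt=4, r=3 — ok
T1 LOAD — after: cnt=4, r=4 — load
T1 CAS — after: cnt=5, r=4 — ok
T0 LOAD — after: cnt=5, r=5 — load
T1 LOAD — after: cnt=5, r=5 — load
T1 CAS — after: cnt=6, r=5 — ok
T0 CAS — after: cnt=6, r=5 — retry
T0 LOAD — after: cnt=6, r=6 — load
T1 LOAD — after: cnt=6, r=6 — load
T1 CAS — after: cnt=7, r=6 — ok
T1 LOAD — after: cnt=7, r=7 — load
T0 CAS — after: cnt=7, r=6 — retry
T1 CAS — after: cnt=8, r=7 — ok
T1 LOAD — after: cnt=8, r=8 — load
T1 CAS — after: cnt=9, r=8 — ok
T1 LOAD — after: cnt=9, r=9 — load
T1 CAS — after: cnt=10, r=9 — ok
Log disagrees first at step 13.

step = 13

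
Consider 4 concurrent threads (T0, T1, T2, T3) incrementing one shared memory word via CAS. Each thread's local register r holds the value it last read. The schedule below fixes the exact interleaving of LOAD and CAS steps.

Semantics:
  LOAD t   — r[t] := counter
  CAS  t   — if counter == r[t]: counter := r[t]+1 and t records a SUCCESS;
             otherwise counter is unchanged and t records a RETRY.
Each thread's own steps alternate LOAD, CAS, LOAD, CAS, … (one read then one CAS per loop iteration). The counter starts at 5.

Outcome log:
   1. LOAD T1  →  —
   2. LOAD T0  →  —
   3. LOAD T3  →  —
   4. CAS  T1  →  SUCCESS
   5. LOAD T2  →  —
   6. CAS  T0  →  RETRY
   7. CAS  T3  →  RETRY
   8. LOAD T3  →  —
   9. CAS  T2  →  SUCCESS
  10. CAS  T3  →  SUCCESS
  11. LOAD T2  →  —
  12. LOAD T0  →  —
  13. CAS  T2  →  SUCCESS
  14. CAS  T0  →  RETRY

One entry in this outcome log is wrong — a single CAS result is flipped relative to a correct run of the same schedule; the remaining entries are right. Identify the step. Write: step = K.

Reference trace:
#1 T1 reads 5
#2 T0 reads 5
#3 T3 reads 5
#4 T1 CAS(5→6) writes; counter now 6
#5 T2 reads 6
#6 T0 CAS(5→6) fails; counter now 6
#7 T3 CAS(5→6) fails; counter now 6
#8 T3 reads 6
#9 T2 CAS(6→7) writes; counter now 7
#10 T3 CAS(6→7) fails; counter now 7
#11 T2 reads 7
#12 T0 reads 7
#13 T2 CAS(7→8) writes; counter now 8
#14 T0 CAS(7→8) fails; counter now 8
Mismatch at 10.

step = 10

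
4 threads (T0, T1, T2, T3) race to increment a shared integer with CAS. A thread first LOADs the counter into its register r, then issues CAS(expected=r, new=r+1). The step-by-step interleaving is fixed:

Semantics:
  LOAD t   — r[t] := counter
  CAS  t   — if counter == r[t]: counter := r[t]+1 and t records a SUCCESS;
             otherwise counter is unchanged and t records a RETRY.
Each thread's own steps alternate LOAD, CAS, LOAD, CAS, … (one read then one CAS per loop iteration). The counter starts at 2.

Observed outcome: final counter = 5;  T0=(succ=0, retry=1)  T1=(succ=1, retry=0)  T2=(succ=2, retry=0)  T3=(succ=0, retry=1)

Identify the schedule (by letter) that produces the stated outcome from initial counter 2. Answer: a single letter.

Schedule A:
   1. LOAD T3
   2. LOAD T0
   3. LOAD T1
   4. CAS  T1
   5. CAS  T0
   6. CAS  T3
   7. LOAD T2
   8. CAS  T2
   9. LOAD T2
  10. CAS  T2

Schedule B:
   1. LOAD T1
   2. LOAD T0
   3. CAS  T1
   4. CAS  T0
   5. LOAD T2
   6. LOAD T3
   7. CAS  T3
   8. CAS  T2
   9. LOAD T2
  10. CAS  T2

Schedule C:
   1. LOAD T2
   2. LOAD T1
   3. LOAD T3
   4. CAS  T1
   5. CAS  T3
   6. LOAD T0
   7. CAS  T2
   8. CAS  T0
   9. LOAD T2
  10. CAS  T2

A

Simulating candidate A:
step 1: T3 LOAD ⇒ load; ctr=2 reg=2
step 2: T0 LOAD ⇒ load; ctr=2 reg=2
step 3: T1 LOAD ⇒ load; ctr=2 reg=2
step 4: T1 CAS ⇒ ok; ctr=3 reg=2
step 5: T0 CAS ⇒ retry; ctr=3 reg=2
step 6: T3 CAS ⇒ retry; ctr=3 reg=2
step 7: T2 LOAD ⇒ load; ctr=3 reg=3
step 8: T2 CAS ⇒ ok; ctr=4 reg=3
step 9: T2 LOAD ⇒ load; ctr=4 reg=4
step 10: T2 CAS ⇒ ok; ctr=5 reg=4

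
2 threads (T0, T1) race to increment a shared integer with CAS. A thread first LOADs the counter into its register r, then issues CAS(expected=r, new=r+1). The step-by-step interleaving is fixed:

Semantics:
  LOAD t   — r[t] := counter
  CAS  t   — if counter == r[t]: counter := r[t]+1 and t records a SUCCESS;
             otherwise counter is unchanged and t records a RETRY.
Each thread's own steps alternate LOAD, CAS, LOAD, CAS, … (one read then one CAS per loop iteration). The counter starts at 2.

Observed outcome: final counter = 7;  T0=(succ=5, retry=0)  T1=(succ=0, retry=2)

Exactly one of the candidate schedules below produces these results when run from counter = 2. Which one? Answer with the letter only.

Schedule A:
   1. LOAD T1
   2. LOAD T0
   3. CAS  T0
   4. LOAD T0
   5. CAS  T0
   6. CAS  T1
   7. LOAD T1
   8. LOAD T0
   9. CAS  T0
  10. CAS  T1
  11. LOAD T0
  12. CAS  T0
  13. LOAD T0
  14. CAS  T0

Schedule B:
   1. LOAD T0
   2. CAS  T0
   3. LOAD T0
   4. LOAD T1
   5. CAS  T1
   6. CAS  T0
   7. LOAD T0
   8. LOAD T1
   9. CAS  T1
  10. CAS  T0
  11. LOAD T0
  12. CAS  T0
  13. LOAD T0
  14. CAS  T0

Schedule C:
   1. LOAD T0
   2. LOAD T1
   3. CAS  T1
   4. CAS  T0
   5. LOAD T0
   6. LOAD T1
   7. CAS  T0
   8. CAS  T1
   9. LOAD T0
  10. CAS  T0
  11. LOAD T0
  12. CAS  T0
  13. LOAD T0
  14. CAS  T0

A

Simulating candidate A:
[1] T1.load  rd  (counter 2, T1.r 2)
[2] T0.load  rd  (counter 2, T0.r 2)
[3] T0.cas  hit  (counter 3, T0.r 2)
[4] T0.load  rd  (counter 3, T0.r 3)
[5] T0.cas  hit  (counter 4, T0.r 3)
[6] T1.cas  miss  (counter 4, T1.r 2)
[7] T1.load  rd  (counter 4, T1.r 4)
[8] T0.load  rd  (counter 4, T0.r 4)
[9] T0.cas  hit  (counter 5, T0.r 4)
[10] T1.cas  miss  (counter 5, T1.r 4)
[11] T0.load  rd  (counter 5, T0.r 5)
[12] T0.cas  hit  (counter 6, T0.r 5)
[13] T0.load  rd  (counter 6, T0.r 6)
[14] T0.cas  hit  (counter 7, T0.r 6)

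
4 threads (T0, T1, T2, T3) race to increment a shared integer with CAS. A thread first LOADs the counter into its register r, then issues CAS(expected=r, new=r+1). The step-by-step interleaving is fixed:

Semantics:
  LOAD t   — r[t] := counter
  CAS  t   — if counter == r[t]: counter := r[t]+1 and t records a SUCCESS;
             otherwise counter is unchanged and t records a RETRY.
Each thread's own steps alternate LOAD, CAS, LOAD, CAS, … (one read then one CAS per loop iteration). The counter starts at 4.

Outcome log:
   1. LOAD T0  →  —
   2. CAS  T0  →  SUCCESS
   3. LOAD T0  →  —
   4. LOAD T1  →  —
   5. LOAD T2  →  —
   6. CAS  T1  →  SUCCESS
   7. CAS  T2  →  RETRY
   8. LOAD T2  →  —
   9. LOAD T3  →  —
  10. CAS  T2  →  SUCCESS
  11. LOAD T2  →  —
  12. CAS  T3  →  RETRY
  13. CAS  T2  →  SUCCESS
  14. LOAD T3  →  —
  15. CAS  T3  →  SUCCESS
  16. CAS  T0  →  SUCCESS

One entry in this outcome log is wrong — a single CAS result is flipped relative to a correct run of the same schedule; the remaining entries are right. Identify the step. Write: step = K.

Re-executing:
[1] T0.load  rd  (counter 4, T0.r 4)
[2] T0.cas  hit  (counter 5, T0.r 4)
[3] T0.load  rd  (counter 5, T0.r 5)
[4] T1.load  rd  (counter 5, T1.r 5)
[5] T2.load  rd  (counter 5, T2.r 5)
[6] T1.cas  hit  (counter 6, T1.r 5)
[7] T2.cas  miss  (counter 6, T2.r 5)
[8] T2.load  rd  (counter 6, T2.r 6)
[9] T3.load  rd  (counter 6, T3.r 6)
[10] T2.cas  hit  (counter 7, T2.r 6)
[11] T2.load  rd  (counter 7, T2.r 7)
[12] T3.cas  miss  (counter 7, T3.r 6)
[13] T2.cas  hit  (counter 8, T2.r 7)
[14] T3.load  rd  (counter 8, T3.r 8)
[15] T3.cas  hit  (counter 9, T3.r 8)
[16] T0.cas  miss  (counter 9, T0.r 5)
Mismatch at 16.

step = 16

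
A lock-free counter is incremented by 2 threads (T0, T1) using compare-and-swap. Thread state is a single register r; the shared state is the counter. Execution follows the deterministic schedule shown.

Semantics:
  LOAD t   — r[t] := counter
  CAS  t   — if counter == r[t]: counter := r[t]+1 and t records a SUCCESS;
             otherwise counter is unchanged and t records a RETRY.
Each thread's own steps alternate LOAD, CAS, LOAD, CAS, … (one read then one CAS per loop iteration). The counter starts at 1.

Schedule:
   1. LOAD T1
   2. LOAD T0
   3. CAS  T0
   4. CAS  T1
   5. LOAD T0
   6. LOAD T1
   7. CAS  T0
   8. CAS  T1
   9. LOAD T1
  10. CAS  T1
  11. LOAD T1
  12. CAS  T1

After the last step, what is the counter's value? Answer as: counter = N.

counter = 5

step 1: T1 LOAD ⇒ load; ctr=1 reg=1
step 2: T0 LOAD ⇒ load; ctr=1 reg=1
step 3: T0 CAS ⇒ ok; ctr=2 reg=1
step 4: T1 CAS ⇒ retry; ctr=2 reg=1
step 5: T0 LOAD ⇒ load; ctr=2 reg=2
step 6: T1 LOAD ⇒ load; ctr=2 reg=2
step 7: T0 CAS ⇒ ok; ctr=3 reg=2
step 8: T1 CAS ⇒ retry; ctr=3 reg=2
step 9: T1 LOAD ⇒ load; ctr=3 reg=3
step 10: T1 CAS ⇒ ok; ctr=4 reg=3
step 11: T1 LOAD ⇒ load; ctr=4 reg=4
step 12: T1 CAS ⇒ ok; ctr=5 reg=4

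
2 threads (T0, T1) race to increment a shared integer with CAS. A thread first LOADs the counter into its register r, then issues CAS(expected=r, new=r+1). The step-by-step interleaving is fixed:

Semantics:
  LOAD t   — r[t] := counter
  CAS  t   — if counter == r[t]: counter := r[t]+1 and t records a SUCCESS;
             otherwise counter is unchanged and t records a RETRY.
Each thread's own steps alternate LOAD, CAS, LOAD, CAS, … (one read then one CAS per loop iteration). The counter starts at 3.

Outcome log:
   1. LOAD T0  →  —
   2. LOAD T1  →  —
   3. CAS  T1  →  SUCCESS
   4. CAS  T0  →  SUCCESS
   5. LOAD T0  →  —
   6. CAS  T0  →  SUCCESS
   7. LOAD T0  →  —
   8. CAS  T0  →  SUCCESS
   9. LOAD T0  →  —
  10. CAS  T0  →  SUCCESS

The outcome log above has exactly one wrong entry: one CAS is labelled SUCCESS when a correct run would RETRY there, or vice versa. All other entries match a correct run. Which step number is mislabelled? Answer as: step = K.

step = 4

Reference trace:
#1 T0 reads 3
#2 T1 reads 3
#3 T1 CAS(3→4) writes; counter now 4
#4 T0 CAS(3→4) fails; counter now 4
#5 T0 reads 4
#6 T0 CAS(4→5) writes; counter now 5
#7 T0 reads 5
#8 T0 CAS(5→6) writes; counter now 6
#9 T0 reads 6
#10 T0 CAS(6→7) writes; counter now 7
Log disagrees first at step 4.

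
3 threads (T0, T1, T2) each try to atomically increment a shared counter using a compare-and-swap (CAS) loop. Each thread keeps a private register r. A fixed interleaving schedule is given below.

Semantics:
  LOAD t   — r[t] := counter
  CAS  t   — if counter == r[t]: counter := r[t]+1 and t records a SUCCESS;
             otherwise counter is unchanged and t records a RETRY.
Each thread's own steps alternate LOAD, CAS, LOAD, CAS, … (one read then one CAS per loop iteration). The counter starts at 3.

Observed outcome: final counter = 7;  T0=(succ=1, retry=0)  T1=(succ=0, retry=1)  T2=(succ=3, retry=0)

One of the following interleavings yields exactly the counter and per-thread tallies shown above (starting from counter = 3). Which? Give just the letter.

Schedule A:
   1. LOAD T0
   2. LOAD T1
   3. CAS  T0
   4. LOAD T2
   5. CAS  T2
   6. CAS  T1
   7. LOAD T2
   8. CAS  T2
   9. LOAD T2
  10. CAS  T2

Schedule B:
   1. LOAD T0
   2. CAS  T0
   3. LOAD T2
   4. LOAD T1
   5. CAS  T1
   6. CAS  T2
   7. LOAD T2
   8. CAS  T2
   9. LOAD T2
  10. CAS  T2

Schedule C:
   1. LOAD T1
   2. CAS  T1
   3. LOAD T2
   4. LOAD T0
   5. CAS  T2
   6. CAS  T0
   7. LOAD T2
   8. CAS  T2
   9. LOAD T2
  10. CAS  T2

Tracing schedule A:
T0 LOAD — after: cnt=3, r=3 — load
T1 LOAD — after: cnt=3, r=3 — load
T0 CAS — after: cnt=4, r=3 — ok
T2 LOAD — after: cnt=4, r=4 — load
T2 CAS — after: cnt=5, r=4 — ok
T1 CAS — after: cnt=5, r=3 — retry
T2 LOAD — after: cnt=5, r=5 — load
T2 CAS — after: cnt=6, r=5 — ok
T2 LOAD — after: cnt=6, r=6 — load
T2 CAS — after: cnt=7, r=6 — ok

A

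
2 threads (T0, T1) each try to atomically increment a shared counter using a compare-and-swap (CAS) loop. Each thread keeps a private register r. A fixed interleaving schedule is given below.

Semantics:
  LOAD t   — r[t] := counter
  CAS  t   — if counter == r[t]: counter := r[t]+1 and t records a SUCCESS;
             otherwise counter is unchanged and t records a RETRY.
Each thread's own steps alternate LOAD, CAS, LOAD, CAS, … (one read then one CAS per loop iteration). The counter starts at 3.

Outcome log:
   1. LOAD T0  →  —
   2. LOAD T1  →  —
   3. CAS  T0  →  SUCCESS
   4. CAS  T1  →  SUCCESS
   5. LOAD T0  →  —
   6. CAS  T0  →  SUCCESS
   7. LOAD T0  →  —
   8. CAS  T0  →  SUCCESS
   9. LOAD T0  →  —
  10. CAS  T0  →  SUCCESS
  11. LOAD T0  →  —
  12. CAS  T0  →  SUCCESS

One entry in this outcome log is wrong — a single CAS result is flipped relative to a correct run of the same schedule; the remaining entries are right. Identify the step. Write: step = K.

step = 4

Re-executing:
[1] T0.load  rd  (counter 3, T0.r 3)
[2] T1.load  rd  (counter 3, T1.r 3)
[3] T0.cas  hit  (counter 4, T0.r 3)
[4] T1.cas  miss  (counter 4, T1.r 3)
[5] T0.load  rd  (counter 4, T0.r 4)
[6] T0.cas  hit  (counter 5, T0.r 4)
[7] T0.load  rd  (counter 5, T0.r 5)
[8] T0.cas  hit  (counter 6, T0.r 5)
[9] T0.load  rd  (counter 6, T0.r 6)
[10] T0.cas  hit  (counter 7, T0.r 6)
[11] T0.load  rd  (counter 7, T0.r 7)
[12] T0.cas  hit  (counter 8, T0.r 7)
Log disagrees first at step 4.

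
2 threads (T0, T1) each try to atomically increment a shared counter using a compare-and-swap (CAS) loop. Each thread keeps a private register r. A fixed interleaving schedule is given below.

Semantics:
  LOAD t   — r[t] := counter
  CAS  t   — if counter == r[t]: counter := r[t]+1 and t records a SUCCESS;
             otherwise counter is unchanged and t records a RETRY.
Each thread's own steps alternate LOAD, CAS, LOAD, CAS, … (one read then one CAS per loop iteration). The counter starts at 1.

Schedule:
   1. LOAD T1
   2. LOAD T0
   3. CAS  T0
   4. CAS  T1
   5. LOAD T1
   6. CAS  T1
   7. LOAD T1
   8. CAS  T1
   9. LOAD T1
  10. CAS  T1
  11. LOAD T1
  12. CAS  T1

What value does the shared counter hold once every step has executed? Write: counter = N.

counter = 6

step 1: T1 LOAD ⇒ load; ctr=1 reg=1
step 2: T0 LOAD ⇒ load; ctr=1 reg=1
step 3: T0 CAS ⇒ ok; ctr=2 reg=1
step 4: T1 CAS ⇒ retry; ctr=2 reg=1
step 5: T1 LOAD ⇒ load; ctr=2 reg=2
step 6: T1 CAS ⇒ ok; ctr=3 reg=2
step 7: T1 LOAD ⇒ load; ctr=3 reg=3
step 8: T1 CAS ⇒ ok; ctr=4 reg=3
step 9: T1 LOAD ⇒ load; ctr=4 reg=4
step 10: T1 CAS ⇒ ok; ctr=5 reg=4
step 11: T1 LOAD ⇒ load; ctr=5 reg=5
step 12: T1 CAS ⇒ ok; ctr=6 reg=5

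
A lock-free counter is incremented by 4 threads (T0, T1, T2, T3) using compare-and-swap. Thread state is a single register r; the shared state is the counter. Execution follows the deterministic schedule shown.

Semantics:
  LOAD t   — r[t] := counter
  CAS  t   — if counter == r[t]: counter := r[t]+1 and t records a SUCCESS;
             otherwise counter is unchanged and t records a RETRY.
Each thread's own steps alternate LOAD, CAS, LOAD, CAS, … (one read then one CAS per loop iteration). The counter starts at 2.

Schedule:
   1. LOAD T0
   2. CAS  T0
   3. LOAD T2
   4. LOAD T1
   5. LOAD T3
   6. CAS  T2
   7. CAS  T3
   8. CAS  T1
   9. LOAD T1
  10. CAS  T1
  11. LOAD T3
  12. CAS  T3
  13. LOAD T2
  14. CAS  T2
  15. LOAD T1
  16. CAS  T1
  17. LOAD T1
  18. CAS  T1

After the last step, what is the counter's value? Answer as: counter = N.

counter = 9

step 1: T0 LOAD ⇒ load; ctr=2 reg=2
step 2: T0 CAS ⇒ ok; ctr=3 reg=2
step 3: T2 LOAD ⇒ load; ctr=3 reg=3
step 4: T1 LOAD ⇒ load; ctr=3 reg=3
step 5: T3 LOAD ⇒ load; ctr=3 reg=3
step 6: T2 CAS ⇒ ok; ctr=4 reg=3
step 7: T3 CAS ⇒ retry; ctr=4 reg=3
step 8: T1 CAS ⇒ retry; ctr=4 reg=3
step 9: T1 LOAD ⇒ load; ctr=4 reg=4
step 10: T1 CAS ⇒ ok; ctr=5 reg=4
step 11: T3 LOAD ⇒ load; ctr=5 reg=5
step 12: T3 CAS ⇒ ok; ctr=6 reg=5
step 13: T2 LOAD ⇒ load; ctr=6 reg=6
step 14: T2 CAS ⇒ ok; ctr=7 reg=6
step 15: T1 LOAD ⇒ load; ctr=7 reg=7
step 16: T1 CAS ⇒ ok; ctr=8 reg=7
step 17: T1 LOAD ⇒ load; ctr=8 reg=8
step 18: T1 CAS ⇒ ok; ctr=9 reg=8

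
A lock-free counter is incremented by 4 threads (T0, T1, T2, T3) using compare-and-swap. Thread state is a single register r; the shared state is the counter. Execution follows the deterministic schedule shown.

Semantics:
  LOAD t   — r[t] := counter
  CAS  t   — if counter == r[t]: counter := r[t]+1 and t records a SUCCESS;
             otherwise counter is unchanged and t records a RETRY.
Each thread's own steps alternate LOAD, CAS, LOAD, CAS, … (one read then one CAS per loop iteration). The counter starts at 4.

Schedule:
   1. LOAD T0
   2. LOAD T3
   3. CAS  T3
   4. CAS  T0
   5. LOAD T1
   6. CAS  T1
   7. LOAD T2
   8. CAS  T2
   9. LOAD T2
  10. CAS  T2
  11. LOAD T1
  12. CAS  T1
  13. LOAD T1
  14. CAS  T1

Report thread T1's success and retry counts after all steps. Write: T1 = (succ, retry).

step 1: T0 LOAD ⇒ load; ctr=4 reg=4
step 2: T3 LOAD ⇒ load; ctr=4 reg=4
step 3: T3 CAS ⇒ ok; ctr=5 reg=4
step 4: T0 CAS ⇒ retry; ctr=5 reg=4
step 5: T1 LOAD ⇒ load; ctr=5 reg=5
step 6: T1 CAS ⇒ ok; ctr=6 reg=5
step 7: T2 LOAD ⇒ load; ctr=6 reg=6
step 8: T2 CAS ⇒ ok; ctr=7 reg=6
step 9: T2 LOAD ⇒ load; ctr=7 reg=7
step 10: T2 CAS ⇒ ok; ctr=8 reg=7
step 11: T1 LOAD ⇒ load; ctr=8 reg=8
step 12: T1 CAS ⇒ ok; ctr=9 reg=8
step 13: T1 LOAD ⇒ load; ctr=9 reg=9
step 14: T1 CAS ⇒ ok; ctr=10 reg=9

T1 = (3, 0)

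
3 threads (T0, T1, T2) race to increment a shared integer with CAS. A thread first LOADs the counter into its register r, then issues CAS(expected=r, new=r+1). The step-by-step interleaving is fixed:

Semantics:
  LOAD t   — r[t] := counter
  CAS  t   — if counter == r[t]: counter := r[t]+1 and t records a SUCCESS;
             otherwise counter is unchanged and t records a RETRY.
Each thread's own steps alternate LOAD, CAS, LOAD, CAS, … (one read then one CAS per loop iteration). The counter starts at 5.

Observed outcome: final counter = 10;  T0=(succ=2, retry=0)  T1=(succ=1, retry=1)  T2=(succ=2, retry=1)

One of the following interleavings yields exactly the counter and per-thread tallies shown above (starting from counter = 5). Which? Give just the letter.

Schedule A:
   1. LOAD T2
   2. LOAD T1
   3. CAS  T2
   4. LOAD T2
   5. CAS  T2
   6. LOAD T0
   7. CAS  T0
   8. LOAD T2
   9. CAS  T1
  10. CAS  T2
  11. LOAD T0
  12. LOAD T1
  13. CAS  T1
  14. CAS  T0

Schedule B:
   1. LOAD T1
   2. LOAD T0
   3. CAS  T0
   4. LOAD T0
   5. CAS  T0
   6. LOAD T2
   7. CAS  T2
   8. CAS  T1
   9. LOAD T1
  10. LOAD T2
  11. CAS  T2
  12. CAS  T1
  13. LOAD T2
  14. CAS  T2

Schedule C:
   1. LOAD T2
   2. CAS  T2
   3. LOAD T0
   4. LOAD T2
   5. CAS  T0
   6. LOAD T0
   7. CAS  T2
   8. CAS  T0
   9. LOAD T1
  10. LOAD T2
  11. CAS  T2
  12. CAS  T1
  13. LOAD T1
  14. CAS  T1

Tracing schedule C:
#1 T2 reads 5
#2 T2 CAS(5→6) writes; counter now 6
#3 T0 reads 6
#4 T2 reads 6
#5 T0 CAS(6→7) writes; counter now 7
#6 T0 reads 7
#7 T2 CAS(6→7) fails; counter now 7
#8 T0 CAS(7→8) writes; counter now 8
#9 T1 reads 8
#10 T2 reads 8
#11 T2 CAS(8→9) writes; counter now 9
#12 T1 CAS(8→9) fails; counter now 9
#13 T1 reads 9
#14 T1 CAS(9→10) writes; counter now 10

C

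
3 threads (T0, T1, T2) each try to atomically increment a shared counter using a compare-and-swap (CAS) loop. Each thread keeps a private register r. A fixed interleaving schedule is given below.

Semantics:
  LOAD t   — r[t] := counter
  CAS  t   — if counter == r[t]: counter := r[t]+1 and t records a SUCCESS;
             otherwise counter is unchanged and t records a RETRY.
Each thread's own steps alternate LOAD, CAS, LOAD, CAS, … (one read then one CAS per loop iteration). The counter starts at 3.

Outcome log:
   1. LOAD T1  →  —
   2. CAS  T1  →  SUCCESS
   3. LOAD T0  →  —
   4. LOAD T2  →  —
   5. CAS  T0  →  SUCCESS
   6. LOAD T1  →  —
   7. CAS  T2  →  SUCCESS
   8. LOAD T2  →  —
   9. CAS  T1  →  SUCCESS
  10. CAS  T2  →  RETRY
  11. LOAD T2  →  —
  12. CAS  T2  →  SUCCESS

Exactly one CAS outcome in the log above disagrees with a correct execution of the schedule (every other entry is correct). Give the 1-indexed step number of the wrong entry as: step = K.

step = 7

Re-executing:
1. LOAD T1 → mem=3 r[T1]=3 [LOAD]
2. CAS T1 → mem=4 r[T1]=3 [OK]
3. LOAD T0 → mem=4 r[T0]=4 [LOAD]
4. LOAD T2 → mem=4 r[T2]=4 [LOAD]
5. CAS T0 → mem=5 r[T0]=4 [OK]
6. LOAD T1 → mem=5 r[T1]=5 [LOAD]
7. CAS T2 → mem=5 r[T2]=4 [RETRY]
8. LOAD T2 → mem=5 r[T2]=5 [LOAD]
9. CAS T1 → mem=6 r[T1]=5 [OK]
10. CAS T2 → mem=6 r[T2]=5 [RETRY]
11. LOAD T2 → mem=6 r[T2]=6 [LOAD]
12. CAS T2 → mem=7 r[T2]=6 [OK]
Mismatch at 7.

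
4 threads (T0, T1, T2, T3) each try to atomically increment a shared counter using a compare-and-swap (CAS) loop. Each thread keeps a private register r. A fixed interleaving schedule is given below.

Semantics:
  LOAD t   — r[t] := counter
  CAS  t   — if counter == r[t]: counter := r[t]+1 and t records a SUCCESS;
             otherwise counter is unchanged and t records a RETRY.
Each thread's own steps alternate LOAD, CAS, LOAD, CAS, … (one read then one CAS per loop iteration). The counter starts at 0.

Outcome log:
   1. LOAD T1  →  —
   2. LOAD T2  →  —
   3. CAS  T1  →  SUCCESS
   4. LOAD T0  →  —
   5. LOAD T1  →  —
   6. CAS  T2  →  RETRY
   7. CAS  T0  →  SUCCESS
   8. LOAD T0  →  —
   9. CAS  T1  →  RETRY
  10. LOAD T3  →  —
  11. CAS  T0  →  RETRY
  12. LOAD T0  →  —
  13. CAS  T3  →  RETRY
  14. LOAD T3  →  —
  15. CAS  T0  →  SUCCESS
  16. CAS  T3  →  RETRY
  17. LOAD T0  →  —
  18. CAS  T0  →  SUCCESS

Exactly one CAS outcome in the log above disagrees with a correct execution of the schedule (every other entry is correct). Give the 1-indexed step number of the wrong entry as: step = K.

Re-executing:
   1) LOAD T1:  M=0  r_T1=0
   2) LOAD T2:  M=0  r_T2=0
   3) CAS  T1:  M=1  r_T1=0 ✓
   4) LOAD T0:  M=1  r_T0=1
   5) LOAD T1:  M=1  r_T1=1
   6) CAS  T2:  M=1  r_T2=0 ✗
   7) CAS  T0:  M=2  r_T0=1 ✓
   8) LOAD T0:  M=2  r_T0=2
   9) CAS  T1:  M=2  r_T1=1 ✗
  10) LOAD T3:  M=2  r_T3=2
  11) CAS  T0:  M=3  r_T0=2 ✓
  12) LOAD T0:  M=3  r_T0=3
  13) CAS  T3:  M=3  r_T3=2 ✗
  14) LOAD T3:  M=3  r_T3=3
  15) CAS  T0:  M=4  r_T0=3 ✓
  16) CAS  T3:  M=4  r_T3=3 ✗
  17) LOAD T0:  M=4  r_T0=4
  18) CAS  T0:  M=5  r_T0=4 ✓
Log disagrees first at step 11.

step = 11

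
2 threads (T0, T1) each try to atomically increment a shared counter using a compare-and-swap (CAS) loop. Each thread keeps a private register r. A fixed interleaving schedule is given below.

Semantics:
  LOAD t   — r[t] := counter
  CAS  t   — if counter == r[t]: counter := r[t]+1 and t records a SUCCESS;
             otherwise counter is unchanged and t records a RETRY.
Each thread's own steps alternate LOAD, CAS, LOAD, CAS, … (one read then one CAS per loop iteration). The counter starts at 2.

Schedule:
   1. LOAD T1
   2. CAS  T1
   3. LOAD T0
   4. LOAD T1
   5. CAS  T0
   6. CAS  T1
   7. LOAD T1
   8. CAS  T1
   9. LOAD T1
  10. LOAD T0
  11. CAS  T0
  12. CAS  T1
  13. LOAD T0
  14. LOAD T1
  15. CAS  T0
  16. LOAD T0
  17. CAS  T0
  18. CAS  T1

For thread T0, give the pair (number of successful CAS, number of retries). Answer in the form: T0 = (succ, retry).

T0 = (4, 0)

#1 T1 reads 2
#2 T1 CAS(2→3) writes; counter now 3
#3 T0 reads 3
#4 T1 reads 3
#5 T0 CAS(3→4) writes; counter now 4
#6 T1 CAS(3→4) fails; counter now 4
#7 T1 reads 4
#8 T1 CAS(4→5) writes; counter now 5
#9 T1 reads 5
#10 T0 reads 5
#11 T0 CAS(5→6) writes; counter now 6
#12 T1 CAS(5→6) fails; counter now 6
#13 T0 reads 6
#14 T1 reads 6
#15 T0 CAS(6→7) writes; counter now 7
#16 T0 reads 7
#17 T0 CAS(7→8) writes; counter now 8
#18 T1 CAS(6→7) fails; counter now 8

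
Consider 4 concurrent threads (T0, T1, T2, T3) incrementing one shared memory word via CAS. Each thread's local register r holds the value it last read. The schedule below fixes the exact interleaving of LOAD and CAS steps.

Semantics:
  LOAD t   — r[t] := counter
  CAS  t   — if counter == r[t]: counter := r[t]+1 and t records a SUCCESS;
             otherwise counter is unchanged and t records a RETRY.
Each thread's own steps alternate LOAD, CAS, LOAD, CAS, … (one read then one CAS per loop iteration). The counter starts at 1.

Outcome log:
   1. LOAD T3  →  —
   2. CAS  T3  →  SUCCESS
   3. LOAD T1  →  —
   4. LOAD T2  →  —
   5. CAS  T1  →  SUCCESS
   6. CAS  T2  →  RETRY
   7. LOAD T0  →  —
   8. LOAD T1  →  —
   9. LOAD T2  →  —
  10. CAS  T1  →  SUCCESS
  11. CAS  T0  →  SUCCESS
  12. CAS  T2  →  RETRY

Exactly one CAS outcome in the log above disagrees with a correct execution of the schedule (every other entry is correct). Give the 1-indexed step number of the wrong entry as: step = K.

step = 11

Correct run:
1. LOAD T3 → mem=1 r[T3]=1 [LOAD]
2. CAS T3 → mem=2 r[T3]=1 [OK]
3. LOAD T1 → mem=2 r[T1]=2 [LOAD]
4. LOAD T2 → mem=2 r[T2]=2 [LOAD]
5. CAS T1 → mem=3 r[T1]=2 [OK]
6. CAS T2 → mem=3 r[T2]=2 [RETRY]
7. LOAD T0 → mem=3 r[T0]=3 [LOAD]
8. LOAD T1 → mem=3 r[T1]=3 [LOAD]
9. LOAD T2 → mem=3 r[T2]=3 [LOAD]
10. CAS T1 → mem=4 r[T1]=3 [OK]
11. CAS T0 → mem=4 r[T0]=3 [RETRY]
12. CAS T2 → mem=4 r[T2]=3 [RETRY]
Mismatch at 11.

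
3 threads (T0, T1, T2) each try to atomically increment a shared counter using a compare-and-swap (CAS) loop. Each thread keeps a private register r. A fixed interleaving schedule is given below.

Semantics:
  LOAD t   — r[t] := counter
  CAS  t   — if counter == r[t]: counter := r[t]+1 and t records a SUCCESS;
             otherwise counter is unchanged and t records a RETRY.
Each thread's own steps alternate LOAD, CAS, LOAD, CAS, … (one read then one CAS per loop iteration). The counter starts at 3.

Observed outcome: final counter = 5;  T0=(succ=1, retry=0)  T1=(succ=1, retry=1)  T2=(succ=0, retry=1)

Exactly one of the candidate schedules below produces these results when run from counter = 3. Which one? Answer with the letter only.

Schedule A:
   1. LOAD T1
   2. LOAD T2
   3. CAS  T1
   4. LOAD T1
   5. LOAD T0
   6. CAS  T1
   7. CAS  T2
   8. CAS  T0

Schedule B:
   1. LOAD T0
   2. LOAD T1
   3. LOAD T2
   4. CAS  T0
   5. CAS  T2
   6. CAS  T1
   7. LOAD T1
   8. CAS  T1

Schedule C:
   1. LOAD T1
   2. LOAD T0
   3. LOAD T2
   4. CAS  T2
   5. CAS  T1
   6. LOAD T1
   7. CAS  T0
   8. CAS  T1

B

Run B:
#1 T0 reads 3
#2 T1 reads 3
#3 T2 reads 3
#4 T0 CAS(3→4) writes; counter now 4
#5 T2 CAS(3→4) fails; counter now 4
#6 T1 CAS(3→4) fails; counter now 4
#7 T1 reads 4
#8 T1 CAS(4→5) writes; counter now 5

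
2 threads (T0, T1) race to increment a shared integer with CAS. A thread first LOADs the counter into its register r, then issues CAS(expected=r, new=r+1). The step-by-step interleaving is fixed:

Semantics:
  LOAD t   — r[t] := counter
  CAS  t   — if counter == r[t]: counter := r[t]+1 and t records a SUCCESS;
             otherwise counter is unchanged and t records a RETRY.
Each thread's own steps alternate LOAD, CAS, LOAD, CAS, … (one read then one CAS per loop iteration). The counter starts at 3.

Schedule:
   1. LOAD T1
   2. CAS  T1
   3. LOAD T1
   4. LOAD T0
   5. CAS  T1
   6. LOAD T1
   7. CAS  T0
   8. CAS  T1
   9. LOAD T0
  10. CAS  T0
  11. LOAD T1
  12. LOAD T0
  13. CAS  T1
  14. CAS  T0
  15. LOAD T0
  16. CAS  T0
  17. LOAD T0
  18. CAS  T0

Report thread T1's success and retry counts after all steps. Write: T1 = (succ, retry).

   1) LOAD T1:  M=3  r_T1=3
   2) CAS  T1:  M=4  r_T1=3 ✓
   3) LOAD T1:  M=4  r_T1=4
   4) LOAD T0:  M=4  r_T0=4
   5) CAS  T1:  M=5  r_T1=4 ✓
   6) LOAD T1:  M=5  r_T1=5
   7) CAS  T0:  M=5  r_T0=4 ✗
   8) CAS  T1:  M=6  r_T1=5 ✓
   9) LOAD T0:  M=6  r_T0=6
  10) CAS  T0:  M=7  r_T0=6 ✓
  11) LOAD T1:  M=7  r_T1=7
  12) LOAD T0:  M=7  r_T0=7
  13) CAS  T1:  M=8  r_T1=7 ✓
  14) CAS  T0:  M=8  r_T0=7 ✗
  15) LOAD T0:  M=8  r_T0=8
  16) CAS  T0:  M=9  r_T0=8 ✓
  17) LOAD T0:  M=9  r_T0=9
  18) CAS  T0:  M=10  r_T0=9 ✓

T1 = (4, 0)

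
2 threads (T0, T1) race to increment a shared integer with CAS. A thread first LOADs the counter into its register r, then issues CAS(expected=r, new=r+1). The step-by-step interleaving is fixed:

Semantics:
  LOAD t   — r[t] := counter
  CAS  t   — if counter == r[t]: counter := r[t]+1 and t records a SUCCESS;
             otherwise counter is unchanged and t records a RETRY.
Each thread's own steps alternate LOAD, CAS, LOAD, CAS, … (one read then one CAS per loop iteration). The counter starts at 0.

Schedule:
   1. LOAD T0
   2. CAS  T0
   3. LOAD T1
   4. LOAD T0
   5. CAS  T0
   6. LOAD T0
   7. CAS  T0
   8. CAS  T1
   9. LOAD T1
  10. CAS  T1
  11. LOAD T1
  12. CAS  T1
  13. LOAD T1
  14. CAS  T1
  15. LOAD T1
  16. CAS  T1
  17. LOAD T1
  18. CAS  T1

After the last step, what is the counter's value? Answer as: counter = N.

counter = 8

[1] T0.load  rd  (counter 0, T0.r 0)
[2] T0.cas  hit  (counter 1, T0.r 0)
[3] T1.load  rd  (counter 1, T1.r 1)
[4] T0.load  rd  (counter 1, T0.r 1)
[5] T0.cas  hit  (counter 2, T0.r 1)
[6] T0.load  rd  (counter 2, T0.r 2)
[7] T0.cas  hit  (counter 3, T0.r 2)
[8] T1.cas  miss  (counter 3, T1.r 1)
[9] T1.load  rd  (counter 3, T1.r 3)
[10] T1.cas  hit  (counter 4, T1.r 3)
[11] T1.load  rd  (counter 4, T1.r 4)
[12] T1.cas  hit  (counter 5, T1.r 4)
[13] T1.load  rd  (counter 5, T1.r 5)
[14] T1.cas  hit  (counter 6, T1.r 5)
[15] T1.load  rd  (counter 6, T1.r 6)
[16] T1.cas  hit  (counter 7, T1.r 6)
[17] T1.load  rd  (counter 7, T1.r 7)
[18] T1.cas  hit  (counter 8, T1.r 7)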